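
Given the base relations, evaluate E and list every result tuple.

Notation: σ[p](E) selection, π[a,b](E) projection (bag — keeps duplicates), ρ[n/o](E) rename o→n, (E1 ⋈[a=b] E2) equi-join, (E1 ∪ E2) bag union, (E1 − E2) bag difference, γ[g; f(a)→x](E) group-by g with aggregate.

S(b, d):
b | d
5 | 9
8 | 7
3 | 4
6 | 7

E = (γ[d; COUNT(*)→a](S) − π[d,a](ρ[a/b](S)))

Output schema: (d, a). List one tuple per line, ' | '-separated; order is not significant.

Subexpression sizes:
  S → 4
  γ[d; COUNT(*)→a](S) → 3
  S → 4
  ρ[a/b](S) → 4
  π[d,a](ρ[a/b](S)) → 4
  (γ[d; COUNT(*)→a](S) − π[d,a](ρ[a/b](S))) → 3

== RESULT ==
d | a
4 | 1
7 | 2
9 | 1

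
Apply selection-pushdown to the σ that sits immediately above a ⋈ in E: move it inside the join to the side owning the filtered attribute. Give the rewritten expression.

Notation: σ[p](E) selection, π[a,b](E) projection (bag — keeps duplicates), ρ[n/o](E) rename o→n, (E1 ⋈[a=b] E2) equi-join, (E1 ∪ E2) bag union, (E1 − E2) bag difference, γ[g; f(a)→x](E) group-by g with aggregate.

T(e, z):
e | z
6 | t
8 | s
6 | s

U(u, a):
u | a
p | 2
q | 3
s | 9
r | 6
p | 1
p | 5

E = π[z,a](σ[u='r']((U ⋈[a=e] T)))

σ filters on u, owned by the left side.
E' = π[z,a]((σ[u='r'](U) ⋈[a=e] T))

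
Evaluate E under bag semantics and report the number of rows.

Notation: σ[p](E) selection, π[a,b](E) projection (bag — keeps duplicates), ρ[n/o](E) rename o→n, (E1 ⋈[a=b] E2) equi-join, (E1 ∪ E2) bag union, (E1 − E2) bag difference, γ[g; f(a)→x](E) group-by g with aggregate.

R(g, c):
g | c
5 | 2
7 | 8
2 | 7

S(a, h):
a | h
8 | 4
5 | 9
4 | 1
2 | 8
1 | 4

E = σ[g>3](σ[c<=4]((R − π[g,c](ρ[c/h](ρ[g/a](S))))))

Stepwise |·|:
  R → 3
  S → 5
  ρ[g/a](S) → 5
  ρ[c/h](ρ[g/a](S)) → 5
  π[g,c](ρ[c/h](ρ[g/a](S))) → 5
  (R − π[g,c](ρ[c/h](ρ[g/a](S)))) → 3
  σ[c<=4]((R − π[g,c](ρ[c/h](ρ[g/a](S))))) → 1
  σ[g>3](σ[c<=4]((R − π[g,c](ρ[c/h](ρ[g/a](S)))))) → 1

|E| = 1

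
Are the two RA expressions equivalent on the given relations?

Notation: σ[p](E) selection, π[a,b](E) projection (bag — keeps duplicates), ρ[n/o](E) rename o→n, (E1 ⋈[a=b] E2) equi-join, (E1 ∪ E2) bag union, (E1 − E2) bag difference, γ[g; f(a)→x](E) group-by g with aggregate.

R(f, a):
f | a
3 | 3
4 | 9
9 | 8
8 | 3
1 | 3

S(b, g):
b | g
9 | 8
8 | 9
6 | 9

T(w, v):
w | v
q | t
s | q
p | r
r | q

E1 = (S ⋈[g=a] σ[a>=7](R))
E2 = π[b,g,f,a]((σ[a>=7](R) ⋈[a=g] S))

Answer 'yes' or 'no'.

E1 per-node cardinality:
  S → 3
  R → 5
  σ[a>=7](R) → 2
  (S ⋈[g=a] σ[a>=7](R)) → 3
E2 per-node cardinality:
  R → 5
  σ[a>=7](R) → 2
  S → 3
  (σ[a>=7](R) ⋈[a=g] S) → 3
  π[b,g,f,a]((σ[a>=7](R) ⋈[a=g] S)) → 3

E1 and E2 produce the same multiset:
b | g | f | a
6 | 9 | 4 | 9
8 | 9 | 4 | 9
9 | 8 | 9 | 8

yes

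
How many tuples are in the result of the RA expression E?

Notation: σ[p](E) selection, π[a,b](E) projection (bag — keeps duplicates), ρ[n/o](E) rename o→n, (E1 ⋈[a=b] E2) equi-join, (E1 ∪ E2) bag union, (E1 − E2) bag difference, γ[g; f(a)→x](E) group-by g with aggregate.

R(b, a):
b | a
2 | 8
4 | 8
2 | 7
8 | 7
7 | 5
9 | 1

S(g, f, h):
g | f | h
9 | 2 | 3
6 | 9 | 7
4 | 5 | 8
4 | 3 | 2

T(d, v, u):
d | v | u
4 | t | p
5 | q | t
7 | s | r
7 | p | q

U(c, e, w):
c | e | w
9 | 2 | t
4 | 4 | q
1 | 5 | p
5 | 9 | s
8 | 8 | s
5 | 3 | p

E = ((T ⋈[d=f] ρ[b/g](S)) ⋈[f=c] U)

Row counts bottom-up:
  T → 4
  S → 4
  ρ[b/g](S) → 4
  (T ⋈[d=f] ρ[b/g](S)) → 1
  U → 6
  ((T ⋈[d=f] ρ[b/g](S)) ⋈[f=c] U) → 2

|E| = 2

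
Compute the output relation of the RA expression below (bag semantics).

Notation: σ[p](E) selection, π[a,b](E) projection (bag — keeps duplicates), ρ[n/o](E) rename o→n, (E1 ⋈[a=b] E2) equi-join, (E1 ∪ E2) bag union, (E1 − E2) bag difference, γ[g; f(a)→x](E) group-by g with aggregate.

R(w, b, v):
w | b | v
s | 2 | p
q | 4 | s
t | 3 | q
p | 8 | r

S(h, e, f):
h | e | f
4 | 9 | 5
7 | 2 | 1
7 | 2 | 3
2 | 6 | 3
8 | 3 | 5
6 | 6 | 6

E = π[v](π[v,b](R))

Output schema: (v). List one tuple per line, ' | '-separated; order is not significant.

Per-node cardinality:
  R → 4
  π[v,b](R) → 4
  π[v](π[v,b](R)) → 4

== RESULT ==
v
p
q
r
s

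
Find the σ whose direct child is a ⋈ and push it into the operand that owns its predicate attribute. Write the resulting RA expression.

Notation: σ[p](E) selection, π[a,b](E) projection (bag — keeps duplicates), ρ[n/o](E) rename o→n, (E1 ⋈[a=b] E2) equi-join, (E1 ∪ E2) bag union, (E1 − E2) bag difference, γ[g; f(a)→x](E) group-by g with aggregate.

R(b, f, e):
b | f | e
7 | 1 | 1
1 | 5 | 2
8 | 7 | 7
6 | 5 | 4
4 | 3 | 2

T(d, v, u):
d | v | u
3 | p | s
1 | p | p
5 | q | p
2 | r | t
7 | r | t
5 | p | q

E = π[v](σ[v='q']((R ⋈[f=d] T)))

σ filters on v, owned by the right side.
E' = π[v]((R ⋈[f=d] σ[v='q'](T)))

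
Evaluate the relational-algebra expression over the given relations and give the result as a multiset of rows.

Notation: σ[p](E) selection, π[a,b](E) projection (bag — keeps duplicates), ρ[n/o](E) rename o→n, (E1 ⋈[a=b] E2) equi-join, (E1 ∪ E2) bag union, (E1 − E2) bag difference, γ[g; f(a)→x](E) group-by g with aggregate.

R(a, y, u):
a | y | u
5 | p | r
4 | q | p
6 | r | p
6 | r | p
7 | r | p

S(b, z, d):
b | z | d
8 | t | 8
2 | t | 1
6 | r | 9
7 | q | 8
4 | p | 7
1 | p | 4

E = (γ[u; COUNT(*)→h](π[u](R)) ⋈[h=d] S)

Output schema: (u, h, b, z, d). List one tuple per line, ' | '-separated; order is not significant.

Row counts bottom-up:
  R → 5
  π[u](R) → 5
  γ[u; COUNT(*)→h](π[u](R)) → 2
  S → 6
  (γ[u; COUNT(*)→h](π[u](R)) ⋈[h=d] S) → 2

== RESULT ==
u | h | b | z | d
p | 4 | 1 | p | 4
r | 1 | 2 | t | 1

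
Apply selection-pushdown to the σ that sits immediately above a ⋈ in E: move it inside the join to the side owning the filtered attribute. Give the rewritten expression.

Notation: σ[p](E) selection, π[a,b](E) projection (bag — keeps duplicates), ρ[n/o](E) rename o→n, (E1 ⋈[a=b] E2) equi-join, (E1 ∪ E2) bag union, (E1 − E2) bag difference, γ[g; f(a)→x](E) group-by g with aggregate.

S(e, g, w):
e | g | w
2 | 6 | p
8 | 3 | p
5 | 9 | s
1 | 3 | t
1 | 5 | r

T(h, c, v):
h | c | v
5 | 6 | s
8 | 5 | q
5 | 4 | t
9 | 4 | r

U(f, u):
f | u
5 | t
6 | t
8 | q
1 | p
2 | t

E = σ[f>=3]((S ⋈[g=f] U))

σ filters on f, owned by the right side.
E' = (S ⋈[g=f] σ[f>=3](U))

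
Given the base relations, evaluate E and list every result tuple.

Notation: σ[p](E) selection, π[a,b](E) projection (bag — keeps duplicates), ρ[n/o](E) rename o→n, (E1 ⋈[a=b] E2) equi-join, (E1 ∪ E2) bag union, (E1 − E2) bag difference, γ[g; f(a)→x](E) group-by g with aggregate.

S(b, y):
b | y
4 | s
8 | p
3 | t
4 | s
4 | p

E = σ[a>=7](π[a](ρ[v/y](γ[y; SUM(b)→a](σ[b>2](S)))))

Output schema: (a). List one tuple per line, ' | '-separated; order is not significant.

Subexpression sizes:
  S → 5
  σ[b>2](S) → 5
  γ[y; SUM(b)→a](σ[b>2](S)) → 3
  ρ[v/y](γ[y; SUM(b)→a](σ[b>2](S))) → 3
  π[a](ρ[v/y](γ[y; SUM(b)→a](σ[b>2](S)))) → 3
  σ[a>=7](π[a](ρ[v/y](γ[y; SUM(b)→a](σ[b>2](S))))) → 2

== RESULT ==
a
8
12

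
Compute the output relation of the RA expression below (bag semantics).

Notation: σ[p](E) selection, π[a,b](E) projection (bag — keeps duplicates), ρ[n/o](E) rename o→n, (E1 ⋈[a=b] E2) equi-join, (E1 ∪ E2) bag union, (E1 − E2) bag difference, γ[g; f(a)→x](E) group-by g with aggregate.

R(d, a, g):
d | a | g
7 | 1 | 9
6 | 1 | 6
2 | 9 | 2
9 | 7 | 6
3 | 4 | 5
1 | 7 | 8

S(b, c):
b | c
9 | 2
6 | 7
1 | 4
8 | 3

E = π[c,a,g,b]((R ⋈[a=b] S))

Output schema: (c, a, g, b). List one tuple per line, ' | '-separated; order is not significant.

Per-node cardinality:
  R → 6
  S → 4
  (R ⋈[a=b] S) → 3
  π[c,a,g,b]((R ⋈[a=b] S)) → 3

== RESULT ==
c | a | g | b
2 | 9 | 2 | 9
4 | 1 | 6 | 1
4 | 1 | 9 | 1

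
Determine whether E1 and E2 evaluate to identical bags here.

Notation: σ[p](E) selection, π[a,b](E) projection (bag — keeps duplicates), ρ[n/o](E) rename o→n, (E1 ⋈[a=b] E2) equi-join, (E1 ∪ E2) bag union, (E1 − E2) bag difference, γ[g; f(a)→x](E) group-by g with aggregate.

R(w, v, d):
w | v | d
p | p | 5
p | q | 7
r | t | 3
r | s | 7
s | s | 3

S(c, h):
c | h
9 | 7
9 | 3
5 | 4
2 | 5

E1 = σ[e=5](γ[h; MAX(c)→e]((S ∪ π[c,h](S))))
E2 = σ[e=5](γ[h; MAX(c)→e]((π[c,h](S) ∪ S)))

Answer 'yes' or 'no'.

E1 subexpression sizes:
  S → 4
  S → 4
  π[c,h](S) → 4
  (S ∪ π[c,h](S)) → 8
  γ[h; MAX(c)→e]((S ∪ π[c,h](S))) → 4
  σ[e=5](γ[h; MAX(c)→e]((S ∪ π[c,h](S)))) → 1
E2 subexpression sizes:
  S → 4
  π[c,h](S) → 4
  S → 4
  (π[c,h](S) ∪ S) → 8
  γ[h; MAX(c)→e]((π[c,h](S) ∪ S)) → 4
  σ[e=5](γ[h; MAX(c)→e]((π[c,h](S) ∪ S))) → 1

E1 and E2 produce the same multiset:
h | e
4 | 5

yes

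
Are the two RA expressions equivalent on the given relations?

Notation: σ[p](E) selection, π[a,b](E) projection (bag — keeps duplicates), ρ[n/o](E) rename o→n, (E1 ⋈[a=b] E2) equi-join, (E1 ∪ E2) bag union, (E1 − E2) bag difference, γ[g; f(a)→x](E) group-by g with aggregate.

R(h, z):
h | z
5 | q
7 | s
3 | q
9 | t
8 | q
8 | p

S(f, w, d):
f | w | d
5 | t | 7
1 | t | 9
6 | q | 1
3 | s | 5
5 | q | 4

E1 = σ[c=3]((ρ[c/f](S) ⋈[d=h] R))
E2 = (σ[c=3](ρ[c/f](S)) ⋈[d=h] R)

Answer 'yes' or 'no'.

E1 stepwise |·|:
  S → 5
  ρ[c/f](S) → 5
  R → 6
  (ρ[c/f](S) ⋈[d=h] R) → 3
  σ[c=3]((ρ[c/f](S) ⋈[d=h] R)) → 1
E2 stepwise |·|:
  S → 5
  ρ[c/f](S) → 5
  σ[c=3](ρ[c/f](S)) → 1
  R → 6
  (σ[c=3](ρ[c/f](S)) ⋈[d=h] R) → 1

E1 and E2 produce the same multiset:
c | w | d | h | z
3 | s | 5 | 5 | q

yes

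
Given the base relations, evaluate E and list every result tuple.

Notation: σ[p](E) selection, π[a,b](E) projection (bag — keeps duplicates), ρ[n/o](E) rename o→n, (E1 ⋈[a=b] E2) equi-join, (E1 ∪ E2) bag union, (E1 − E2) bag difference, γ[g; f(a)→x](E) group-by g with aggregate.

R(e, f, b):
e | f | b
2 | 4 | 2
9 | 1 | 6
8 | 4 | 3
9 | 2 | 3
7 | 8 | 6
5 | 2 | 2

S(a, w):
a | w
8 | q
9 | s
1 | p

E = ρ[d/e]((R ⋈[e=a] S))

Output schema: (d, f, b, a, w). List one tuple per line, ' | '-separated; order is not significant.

Subexpression sizes:
  R → 6
  S → 3
  (R ⋈[e=a] S) → 3
  ρ[d/e]((R ⋈[e=a] S)) → 3

== RESULT ==
d | f | b | a | w
8 | 4 | 3 | 8 | q
9 | 1 | 6 | 9 | s
9 | 2 | 3 | 9 | s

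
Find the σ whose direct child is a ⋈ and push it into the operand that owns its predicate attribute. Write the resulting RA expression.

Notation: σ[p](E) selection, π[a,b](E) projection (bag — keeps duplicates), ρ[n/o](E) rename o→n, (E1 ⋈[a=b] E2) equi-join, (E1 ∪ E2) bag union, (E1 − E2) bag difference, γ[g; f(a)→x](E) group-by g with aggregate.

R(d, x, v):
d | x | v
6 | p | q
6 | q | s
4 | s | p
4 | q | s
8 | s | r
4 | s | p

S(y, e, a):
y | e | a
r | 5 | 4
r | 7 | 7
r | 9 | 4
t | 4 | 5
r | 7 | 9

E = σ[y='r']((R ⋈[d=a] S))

σ filters on y, owned by the right side.
E' = (R ⋈[d=a] σ[y='r'](S))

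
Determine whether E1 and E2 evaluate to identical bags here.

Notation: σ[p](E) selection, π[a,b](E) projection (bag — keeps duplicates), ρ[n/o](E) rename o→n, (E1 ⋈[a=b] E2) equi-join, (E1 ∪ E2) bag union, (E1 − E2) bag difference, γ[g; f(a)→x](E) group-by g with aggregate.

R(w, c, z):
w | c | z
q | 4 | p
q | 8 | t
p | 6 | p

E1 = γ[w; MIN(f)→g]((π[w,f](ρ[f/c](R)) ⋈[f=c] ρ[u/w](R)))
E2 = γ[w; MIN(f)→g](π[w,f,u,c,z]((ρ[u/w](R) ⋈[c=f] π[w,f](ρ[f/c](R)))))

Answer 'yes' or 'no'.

E1 row counts bottom-up:
  R → 3
  ρ[f/c](R) → 3
  π[w,f](ρ[f/c](R)) → 3
  R → 3
  ρ[u/w](R) → 3
  (π[w,f](ρ[f/c](R)) ⋈[f=c] ρ[u/w](R)) → 3
  γ[w; MIN(f)→g]((π[w,f](ρ[f/c](R)) ⋈[f=c] ρ[u/w](R))) → 2
E2 row counts bottom-up:
  R → 3
  ρ[u/w](R) → 3
  R → 3
  ρ[f/c](R) → 3
  π[w,f](ρ[f/c](R)) → 3
  (ρ[u/w](R) ⋈[c=f] π[w,f](ρ[f/c](R))) → 3
  π[w,f,u,c,z]((ρ[u/w](R) ⋈[c=f] π[w,f](ρ[f/c](R)))) → 3
  γ[w; MIN(f)→g](π[w,f,u,c,z]((ρ[u/w](R) ⋈[c=f] π[w,f](ρ[f/c](R))))) → 2

E1 and E2 produce the same multiset:
w | g
p | 6
q | 4

yes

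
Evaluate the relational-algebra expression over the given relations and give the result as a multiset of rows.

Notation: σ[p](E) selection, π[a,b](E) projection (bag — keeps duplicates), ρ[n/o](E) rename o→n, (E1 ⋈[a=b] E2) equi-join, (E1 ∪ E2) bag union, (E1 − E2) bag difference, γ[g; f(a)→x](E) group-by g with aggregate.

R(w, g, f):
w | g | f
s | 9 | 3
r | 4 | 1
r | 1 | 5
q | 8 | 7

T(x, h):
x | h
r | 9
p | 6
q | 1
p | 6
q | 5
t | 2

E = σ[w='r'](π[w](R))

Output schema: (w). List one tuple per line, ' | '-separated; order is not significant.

Subexpression sizes:
  R → 4
  π[w](R) → 4
  σ[w='r'](π[w](R)) → 2

== RESULT ==
w
r
r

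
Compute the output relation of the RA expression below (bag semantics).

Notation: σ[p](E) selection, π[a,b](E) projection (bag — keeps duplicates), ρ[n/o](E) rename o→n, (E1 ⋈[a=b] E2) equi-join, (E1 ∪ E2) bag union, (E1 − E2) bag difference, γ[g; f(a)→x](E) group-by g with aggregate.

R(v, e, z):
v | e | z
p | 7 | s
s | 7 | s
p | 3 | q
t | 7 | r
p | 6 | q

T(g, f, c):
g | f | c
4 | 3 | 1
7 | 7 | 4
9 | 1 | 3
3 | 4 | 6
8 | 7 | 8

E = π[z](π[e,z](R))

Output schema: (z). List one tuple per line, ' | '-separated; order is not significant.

Per-node cardinality:
  R → 5
  π[e,z](R) → 5
  π[z](π[e,z](R)) → 5

== RESULT ==
z
q
q
r
s
s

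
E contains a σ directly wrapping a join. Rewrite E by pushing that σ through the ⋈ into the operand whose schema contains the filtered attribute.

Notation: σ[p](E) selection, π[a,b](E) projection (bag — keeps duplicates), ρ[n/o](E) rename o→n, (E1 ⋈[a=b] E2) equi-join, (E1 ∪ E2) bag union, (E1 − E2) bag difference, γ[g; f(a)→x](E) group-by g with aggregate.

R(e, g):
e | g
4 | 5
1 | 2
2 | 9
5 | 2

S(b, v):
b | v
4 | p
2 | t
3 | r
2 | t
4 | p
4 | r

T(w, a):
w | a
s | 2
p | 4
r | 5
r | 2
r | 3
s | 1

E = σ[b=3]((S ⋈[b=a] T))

σ filters on b, owned by the left side.
E' = (σ[b=3](S) ⋈[b=a] T)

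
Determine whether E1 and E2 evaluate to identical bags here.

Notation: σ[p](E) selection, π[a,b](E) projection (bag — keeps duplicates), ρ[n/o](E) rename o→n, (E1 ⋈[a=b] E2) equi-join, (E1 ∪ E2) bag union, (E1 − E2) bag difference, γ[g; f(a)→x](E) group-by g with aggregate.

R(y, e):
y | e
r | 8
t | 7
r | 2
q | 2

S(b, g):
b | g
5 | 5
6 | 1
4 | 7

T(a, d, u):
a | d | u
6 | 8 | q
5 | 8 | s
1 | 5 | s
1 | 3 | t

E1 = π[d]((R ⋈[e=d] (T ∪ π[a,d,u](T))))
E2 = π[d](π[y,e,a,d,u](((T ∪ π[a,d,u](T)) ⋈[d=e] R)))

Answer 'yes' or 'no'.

E1 subexpression sizes:
  R → 4
  T → 4
  T → 4
  π[a,d,u](T) → 4
  (T ∪ π[a,d,u](T)) → 8
  (R ⋈[e=d] (T ∪ π[a,d,u](T))) → 4
  π[d]((R ⋈[e=d] (T ∪ π[a,d,u](T)))) → 4
E2 subexpression sizes:
  T → 4
  T → 4
  π[a,d,u](T) → 4
  (T ∪ π[a,d,u](T)) → 8
  R → 4
  ((T ∪ π[a,d,u](T)) ⋈[d=e] R) → 4
  π[y,e,a,d,u](((T ∪ π[a,d,u](T)) ⋈[d=e] R)) → 4
  π[d](π[y,e,a,d,u](((T ∪ π[a,d,u](T)) ⋈[d=e] R))) → 4

E1 and E2 produce the same multiset:
d
8
8
8
8

yes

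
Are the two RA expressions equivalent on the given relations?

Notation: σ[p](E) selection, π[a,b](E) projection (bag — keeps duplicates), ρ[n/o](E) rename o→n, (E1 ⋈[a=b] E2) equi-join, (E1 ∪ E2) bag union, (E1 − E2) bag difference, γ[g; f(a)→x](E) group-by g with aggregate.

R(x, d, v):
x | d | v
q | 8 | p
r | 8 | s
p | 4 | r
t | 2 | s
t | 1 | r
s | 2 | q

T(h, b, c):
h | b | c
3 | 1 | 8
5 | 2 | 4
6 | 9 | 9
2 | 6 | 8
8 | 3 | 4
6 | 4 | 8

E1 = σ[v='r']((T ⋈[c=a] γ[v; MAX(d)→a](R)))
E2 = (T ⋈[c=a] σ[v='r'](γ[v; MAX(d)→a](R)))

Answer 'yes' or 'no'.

E1 subexpression sizes:
  T → 6
  R → 6
  γ[v; MAX(d)→a](R) → 4
  (T ⋈[c=a] γ[v; MAX(d)→a](R)) → 8
  σ[v='r']((T ⋈[c=a] γ[v; MAX(d)→a](R))) → 2
E2 subexpression sizes:
  T → 6
  R → 6
  γ[v; MAX(d)→a](R) → 4
  σ[v='r'](γ[v; MAX(d)→a](R)) → 1
  (T ⋈[c=a] σ[v='r'](γ[v; MAX(d)→a](R))) → 2

E1 and E2 produce the same multiset:
h | b | c | v | a
5 | 2 | 4 | r | 4
8 | 3 | 4 | r | 4

yes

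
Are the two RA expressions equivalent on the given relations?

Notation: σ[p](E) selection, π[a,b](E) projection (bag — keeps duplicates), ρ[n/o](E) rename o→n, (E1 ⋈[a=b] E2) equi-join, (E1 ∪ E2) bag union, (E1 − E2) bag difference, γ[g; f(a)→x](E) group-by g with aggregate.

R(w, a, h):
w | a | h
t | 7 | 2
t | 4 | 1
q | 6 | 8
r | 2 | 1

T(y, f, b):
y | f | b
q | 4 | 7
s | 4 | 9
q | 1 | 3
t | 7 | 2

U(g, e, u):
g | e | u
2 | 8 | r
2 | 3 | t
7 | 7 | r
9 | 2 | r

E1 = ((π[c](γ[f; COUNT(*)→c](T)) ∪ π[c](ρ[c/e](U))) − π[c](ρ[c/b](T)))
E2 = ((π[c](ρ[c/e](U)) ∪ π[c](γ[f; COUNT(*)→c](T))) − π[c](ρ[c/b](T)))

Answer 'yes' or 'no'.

E1 subexpression sizes:
  T → 4
  γ[f; COUNT(*)→c](T) → 3
  π[c](γ[f; COUNT(*)→c](T)) → 3
  U → 4
  ρ[c/e](U) → 4
  π[c](ρ[c/e](U)) → 4
  (π[c](γ[f; COUNT(*)→c](T)) ∪ π[c](ρ[c/e](U))) → 7
  T → 4
  ρ[c/b](T) → 4
  π[c](ρ[c/b](T)) → 4
  ((π[c](γ[f; COUNT(*)→c](T)) ∪ π[c](ρ[c/e](U))) − π[c](ρ[c/b](T))) → 4
E2 subexpression sizes:
  U → 4
  ρ[c/e](U) → 4
  π[c](ρ[c/e](U)) → 4
  T → 4
  γ[f; COUNT(*)→c](T) → 3
  π[c](γ[f; COUNT(*)→c](T)) → 3
  (π[c](ρ[c/e](U)) ∪ π[c](γ[f; COUNT(*)→c](T))) → 7
  T → 4
  ρ[c/b](T) → 4
  π[c](ρ[c/b](T)) → 4
  ((π[c](ρ[c/e](U)) ∪ π[c](γ[f; COUNT(*)→c](T))) − π[c](ρ[c/b](T))) → 4

E1 and E2 produce the same multiset:
c
1
1
2
8

yes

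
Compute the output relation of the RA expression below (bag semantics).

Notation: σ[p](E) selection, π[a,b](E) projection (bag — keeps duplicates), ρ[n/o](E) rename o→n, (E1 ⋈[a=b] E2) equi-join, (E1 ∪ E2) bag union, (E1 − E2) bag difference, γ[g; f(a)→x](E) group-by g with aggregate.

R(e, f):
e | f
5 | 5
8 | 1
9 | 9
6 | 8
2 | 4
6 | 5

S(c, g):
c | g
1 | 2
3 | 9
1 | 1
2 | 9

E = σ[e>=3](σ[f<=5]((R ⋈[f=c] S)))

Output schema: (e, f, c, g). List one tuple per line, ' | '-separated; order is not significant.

Subexpression sizes:
  R → 6
  S → 4
  (R ⋈[f=c] S) → 2
  σ[f<=5]((R ⋈[f=c] S)) → 2
  σ[e>=3](σ[f<=5]((R ⋈[f=c] S))) → 2

== RESULT ==
e | f | c | g
8 | 1 | 1 | 1
8 | 1 | 1 | 2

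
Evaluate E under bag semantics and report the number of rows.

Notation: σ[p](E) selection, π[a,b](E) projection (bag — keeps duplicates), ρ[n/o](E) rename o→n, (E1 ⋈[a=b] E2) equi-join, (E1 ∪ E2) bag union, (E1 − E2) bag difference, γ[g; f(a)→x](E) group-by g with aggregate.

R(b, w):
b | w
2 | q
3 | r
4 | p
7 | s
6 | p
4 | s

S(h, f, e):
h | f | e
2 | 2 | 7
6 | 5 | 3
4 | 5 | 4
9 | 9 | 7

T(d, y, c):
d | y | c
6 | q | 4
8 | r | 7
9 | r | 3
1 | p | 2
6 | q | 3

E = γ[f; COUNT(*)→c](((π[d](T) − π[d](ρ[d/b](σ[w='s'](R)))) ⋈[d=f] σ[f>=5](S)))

Subexpression sizes:
  T → 5
  π[d](T) → 5
  R → 6
  σ[w='s'](R) → 2
  ρ[d/b](σ[w='s'](R)) → 2
  π[d](ρ[d/b](σ[w='s'](R))) → 2
  (π[d](T) − π[d](ρ[d/b](σ[w='s'](R)))) → 5
  S → 4
  σ[f>=5](S) → 3
  ((π[d](T) − π[d](ρ[d/b](σ[w='s'](R)))) ⋈[d=f] σ[f>=5](S)) → 1
  γ[f; COUNT(*)→c](((π[d](T) − π[d](ρ[d/b](σ[w='s'](R)))) ⋈[d=f] σ[f>=5](S))) → 1

|E| = 1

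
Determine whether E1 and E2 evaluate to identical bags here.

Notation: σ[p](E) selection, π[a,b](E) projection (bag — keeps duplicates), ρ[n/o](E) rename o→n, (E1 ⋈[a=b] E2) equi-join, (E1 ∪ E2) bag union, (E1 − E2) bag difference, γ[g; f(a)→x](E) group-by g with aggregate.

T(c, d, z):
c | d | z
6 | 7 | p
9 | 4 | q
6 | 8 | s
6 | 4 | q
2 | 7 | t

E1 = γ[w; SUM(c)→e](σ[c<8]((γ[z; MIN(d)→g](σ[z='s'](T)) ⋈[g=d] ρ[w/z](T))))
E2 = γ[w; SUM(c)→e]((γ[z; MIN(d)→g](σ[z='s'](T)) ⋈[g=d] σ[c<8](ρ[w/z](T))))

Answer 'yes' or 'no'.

E1 row counts bottom-up:
  T → 5
  σ[z='s'](T) → 1
  γ[z; MIN(d)→g](σ[z='s'](T)) → 1
  T → 5
  ρ[w/z](T) → 5
  (γ[z; MIN(d)→g](σ[z='s'](T)) ⋈[g=d] ρ[w/z](T)) → 1
  σ[c<8]((γ[z; MIN(d)→g](σ[z='s'](T)) ⋈[g=d] ρ[w/z](T))) → 1
  γ[w; SUM(c)→e](σ[c<8]((γ[z; MIN(d)→g](σ[z='s'](T)) ⋈[g=d] ρ[w/z](T)))) → 1
E2 row counts bottom-up:
  T → 5
  σ[z='s'](T) → 1
  γ[z; MIN(d)→g](σ[z='s'](T)) → 1
  T → 5
  ρ[w/z](T) → 5
  σ[c<8](ρ[w/z](T)) → 4
  (γ[z; MIN(d)→g](σ[z='s'](T)) ⋈[g=d] σ[c<8](ρ[w/z](T))) → 1
  γ[w; SUM(c)→e]((γ[z; MIN(d)→g](σ[z='s'](T)) ⋈[g=d] σ[c<8](ρ[w/z](T)))) → 1

E1 and E2 produce the same multiset:
w | e
s | 6

yes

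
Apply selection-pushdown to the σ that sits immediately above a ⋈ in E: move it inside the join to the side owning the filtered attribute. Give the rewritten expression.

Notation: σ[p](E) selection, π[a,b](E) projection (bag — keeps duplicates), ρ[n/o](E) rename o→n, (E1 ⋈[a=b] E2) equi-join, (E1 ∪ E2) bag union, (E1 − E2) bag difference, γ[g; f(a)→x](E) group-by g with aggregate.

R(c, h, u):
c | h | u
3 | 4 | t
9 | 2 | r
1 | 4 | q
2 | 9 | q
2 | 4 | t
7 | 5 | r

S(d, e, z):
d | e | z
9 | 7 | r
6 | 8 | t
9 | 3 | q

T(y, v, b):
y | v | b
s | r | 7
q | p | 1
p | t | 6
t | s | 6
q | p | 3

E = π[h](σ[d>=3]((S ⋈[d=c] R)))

σ filters on d, owned by the left side.
E' = π[h]((σ[d>=3](S) ⋈[d=c] R))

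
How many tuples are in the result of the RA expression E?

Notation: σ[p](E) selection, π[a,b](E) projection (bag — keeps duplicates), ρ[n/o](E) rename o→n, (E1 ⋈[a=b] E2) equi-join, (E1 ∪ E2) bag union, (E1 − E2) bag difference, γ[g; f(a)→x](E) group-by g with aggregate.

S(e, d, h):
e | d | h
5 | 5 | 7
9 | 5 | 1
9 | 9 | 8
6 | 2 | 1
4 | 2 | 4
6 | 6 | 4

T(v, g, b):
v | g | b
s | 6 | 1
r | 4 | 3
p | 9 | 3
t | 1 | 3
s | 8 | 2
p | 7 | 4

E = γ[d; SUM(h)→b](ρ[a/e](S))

Row counts bottom-up:
  S → 6
  ρ[a/e](S) → 6
  γ[d; SUM(h)→b](ρ[a/e](S)) → 4

|E| = 4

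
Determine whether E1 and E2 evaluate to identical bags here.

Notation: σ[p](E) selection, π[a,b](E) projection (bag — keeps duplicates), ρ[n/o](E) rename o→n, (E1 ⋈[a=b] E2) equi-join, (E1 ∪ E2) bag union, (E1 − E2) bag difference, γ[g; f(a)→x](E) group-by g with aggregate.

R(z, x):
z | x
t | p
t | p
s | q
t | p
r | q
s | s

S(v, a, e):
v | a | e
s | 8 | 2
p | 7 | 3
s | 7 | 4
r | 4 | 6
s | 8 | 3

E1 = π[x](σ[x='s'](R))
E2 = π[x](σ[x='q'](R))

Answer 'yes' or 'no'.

E1 stepwise |·|:
  R → 6
  σ[x='s'](R) → 1
  π[x](σ[x='s'](R)) → 1
E2 stepwise |·|:
  R → 6
  σ[x='q'](R) → 2
  π[x](σ[x='q'](R)) → 2

E1 result:
x
s
E2 result:
x
q
q
Witness: ('q',) appears 0× in E1 but 2× in E2.

no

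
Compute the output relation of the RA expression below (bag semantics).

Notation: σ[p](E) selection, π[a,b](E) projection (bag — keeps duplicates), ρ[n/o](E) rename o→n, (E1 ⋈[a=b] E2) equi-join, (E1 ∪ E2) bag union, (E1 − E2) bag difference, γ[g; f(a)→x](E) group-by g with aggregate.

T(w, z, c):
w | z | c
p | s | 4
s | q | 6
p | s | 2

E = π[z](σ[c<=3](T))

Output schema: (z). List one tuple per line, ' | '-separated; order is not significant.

Row counts bottom-up:
  T → 3
  σ[c<=3](T) → 1
  π[z](σ[c<=3](T)) → 1

== RESULT ==
z
s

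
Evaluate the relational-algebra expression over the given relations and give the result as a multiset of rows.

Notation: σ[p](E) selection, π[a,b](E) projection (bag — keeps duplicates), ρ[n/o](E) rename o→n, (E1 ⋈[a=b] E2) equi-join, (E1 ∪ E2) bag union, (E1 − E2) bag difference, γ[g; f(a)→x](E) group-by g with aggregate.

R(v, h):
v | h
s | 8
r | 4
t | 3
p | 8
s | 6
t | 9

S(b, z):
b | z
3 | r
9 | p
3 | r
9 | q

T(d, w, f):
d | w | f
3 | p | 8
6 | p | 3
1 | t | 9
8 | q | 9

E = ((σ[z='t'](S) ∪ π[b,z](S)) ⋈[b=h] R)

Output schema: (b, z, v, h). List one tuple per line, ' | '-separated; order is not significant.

Per-node cardinality:
  S → 4
  σ[z='t'](S) → 0
  S → 4
  π[b,z](S) → 4
  (σ[z='t'](S) ∪ π[b,z](S)) → 4
  R → 6
  ((σ[z='t'](S) ∪ π[b,z](S)) ⋈[b=h] R) → 4

== RESULT ==
b | z | v | h
3 | r | t | 3
3 | r | t | 3
9 | p | t | 9
9 | q | t | 9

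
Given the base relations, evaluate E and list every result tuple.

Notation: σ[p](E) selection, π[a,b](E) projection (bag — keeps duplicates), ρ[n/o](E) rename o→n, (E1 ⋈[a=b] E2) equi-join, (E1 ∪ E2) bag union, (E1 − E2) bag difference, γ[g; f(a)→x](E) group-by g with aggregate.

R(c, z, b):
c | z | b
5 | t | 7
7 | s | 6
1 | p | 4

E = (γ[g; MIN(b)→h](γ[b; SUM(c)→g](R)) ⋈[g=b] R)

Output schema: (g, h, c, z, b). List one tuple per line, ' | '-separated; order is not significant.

Subexpression sizes:
  R → 3
  γ[b; SUM(c)→g](R) → 3
  γ[g; MIN(b)→h](γ[b; SUM(c)→g](R)) → 3
  R → 3
  (γ[g; MIN(b)→h](γ[b; SUM(c)→g](R)) ⋈[g=b] R) → 1

== RESULT ==
g | h | c | z | b
7 | 6 | 5 | t | 7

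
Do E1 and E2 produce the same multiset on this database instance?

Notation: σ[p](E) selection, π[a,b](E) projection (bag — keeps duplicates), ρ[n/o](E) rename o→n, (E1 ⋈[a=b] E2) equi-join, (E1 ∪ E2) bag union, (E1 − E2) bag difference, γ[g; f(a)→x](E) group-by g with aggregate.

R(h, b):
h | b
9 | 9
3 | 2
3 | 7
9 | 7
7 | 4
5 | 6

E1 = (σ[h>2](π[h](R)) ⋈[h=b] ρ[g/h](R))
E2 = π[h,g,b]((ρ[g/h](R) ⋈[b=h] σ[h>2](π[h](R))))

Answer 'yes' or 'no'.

E1 subexpression sizes:
  R → 6
  π[h](R) → 6
  σ[h>2](π[h](R)) → 6
  R → 6
  ρ[g/h](R) → 6
  (σ[h>2](π[h](R)) ⋈[h=b] ρ[g/h](R)) → 4
E2 subexpression sizes:
  R → 6
  ρ[g/h](R) → 6
  R → 6
  π[h](R) → 6
  σ[h>2](π[h](R)) → 6
  (ρ[g/h](R) ⋈[b=h] σ[h>2](π[h](R))) → 4
  π[h,g,b]((ρ[g/h](R) ⋈[b=h] σ[h>2](π[h](R)))) → 4

E1 and E2 produce the same multiset:
h | g | b
7 | 3 | 7
7 | 9 | 7
9 | 9 | 9
9 | 9 | 9

yes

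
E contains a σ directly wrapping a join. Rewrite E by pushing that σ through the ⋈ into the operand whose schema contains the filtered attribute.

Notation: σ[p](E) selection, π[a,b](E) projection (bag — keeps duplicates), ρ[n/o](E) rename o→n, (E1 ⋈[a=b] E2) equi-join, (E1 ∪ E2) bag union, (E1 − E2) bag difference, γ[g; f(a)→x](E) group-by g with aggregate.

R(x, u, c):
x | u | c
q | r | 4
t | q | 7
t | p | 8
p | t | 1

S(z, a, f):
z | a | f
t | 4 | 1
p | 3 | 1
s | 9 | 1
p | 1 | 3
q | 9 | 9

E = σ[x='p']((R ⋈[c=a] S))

σ filters on x, owned by the left side.
E' = (σ[x='p'](R) ⋈[c=a] S)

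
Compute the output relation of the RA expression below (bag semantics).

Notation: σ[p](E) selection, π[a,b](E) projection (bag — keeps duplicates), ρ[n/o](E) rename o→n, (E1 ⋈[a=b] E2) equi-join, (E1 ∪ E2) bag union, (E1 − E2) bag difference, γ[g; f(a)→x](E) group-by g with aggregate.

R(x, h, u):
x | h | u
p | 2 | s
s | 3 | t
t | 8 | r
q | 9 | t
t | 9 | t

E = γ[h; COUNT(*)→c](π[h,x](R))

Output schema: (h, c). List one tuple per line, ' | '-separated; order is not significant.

Stepwise |·|:
  R → 5
  π[h,x](R) → 5
  γ[h; COUNT(*)→c](π[h,x](R)) → 4

== RESULT ==
h | c
2 | 1
3 | 1
8 | 1
9 | 2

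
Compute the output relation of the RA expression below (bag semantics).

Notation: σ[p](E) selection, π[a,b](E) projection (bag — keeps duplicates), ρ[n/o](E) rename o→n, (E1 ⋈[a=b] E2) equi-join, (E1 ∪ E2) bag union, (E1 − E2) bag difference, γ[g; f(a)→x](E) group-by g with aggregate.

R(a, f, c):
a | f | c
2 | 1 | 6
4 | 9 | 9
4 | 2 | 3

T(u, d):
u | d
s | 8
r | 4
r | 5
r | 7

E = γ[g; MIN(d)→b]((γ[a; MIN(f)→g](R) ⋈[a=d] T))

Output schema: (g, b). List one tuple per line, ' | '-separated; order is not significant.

Subexpression sizes:
  R → 3
  γ[a; MIN(f)→g](R) → 2
  T → 4
  (γ[a; MIN(f)→g](R) ⋈[a=d] T) → 1
  γ[g; MIN(d)→b]((γ[a; MIN(f)→g](R) ⋈[a=d] T)) → 1

== RESULT ==
g | b
2 | 4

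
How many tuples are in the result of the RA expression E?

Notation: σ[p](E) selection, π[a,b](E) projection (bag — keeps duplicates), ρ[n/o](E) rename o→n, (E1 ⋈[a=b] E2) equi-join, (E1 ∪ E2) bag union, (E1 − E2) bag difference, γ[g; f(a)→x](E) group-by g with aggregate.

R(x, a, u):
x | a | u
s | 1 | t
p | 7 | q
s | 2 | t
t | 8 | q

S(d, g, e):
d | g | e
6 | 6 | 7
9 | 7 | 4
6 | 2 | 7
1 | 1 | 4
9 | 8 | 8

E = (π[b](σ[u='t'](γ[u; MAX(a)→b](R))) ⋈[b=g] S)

Row counts bottom-up:
  R → 4
  γ[u; MAX(a)→b](R) → 2
  σ[u='t'](γ[u; MAX(a)→b](R)) → 1
  π[b](σ[u='t'](γ[u; MAX(a)→b](R))) → 1
  S → 5
  (π[b](σ[u='t'](γ[u; MAX(a)→b](R))) ⋈[b=g] S) → 1

|E| = 1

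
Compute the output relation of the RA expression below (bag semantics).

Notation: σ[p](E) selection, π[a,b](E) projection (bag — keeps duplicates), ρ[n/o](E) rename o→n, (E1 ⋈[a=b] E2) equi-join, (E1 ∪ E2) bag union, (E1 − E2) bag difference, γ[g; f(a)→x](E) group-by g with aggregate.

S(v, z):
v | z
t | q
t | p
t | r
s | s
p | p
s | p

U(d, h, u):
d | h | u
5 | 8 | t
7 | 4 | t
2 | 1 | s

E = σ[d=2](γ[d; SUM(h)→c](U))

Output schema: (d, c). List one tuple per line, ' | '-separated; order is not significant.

Row counts bottom-up:
  U → 3
  γ[d; SUM(h)→c](U) → 3
  σ[d=2](γ[d; SUM(h)→c](U)) → 1

== RESULT ==
d | c
2 | 1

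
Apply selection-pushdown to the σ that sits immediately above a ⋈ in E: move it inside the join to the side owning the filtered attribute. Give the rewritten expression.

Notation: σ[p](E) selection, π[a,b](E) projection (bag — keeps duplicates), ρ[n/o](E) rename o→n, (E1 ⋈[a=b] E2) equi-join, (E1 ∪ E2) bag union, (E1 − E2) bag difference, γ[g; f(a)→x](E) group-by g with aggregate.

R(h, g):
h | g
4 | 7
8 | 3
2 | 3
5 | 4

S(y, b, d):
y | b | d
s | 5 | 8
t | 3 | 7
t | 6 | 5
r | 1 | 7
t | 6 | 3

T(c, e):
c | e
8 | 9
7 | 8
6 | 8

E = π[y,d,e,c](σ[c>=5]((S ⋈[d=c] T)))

σ filters on c, owned by the right side.
E' = π[y,d,e,c]((S ⋈[d=c] σ[c>=5](T)))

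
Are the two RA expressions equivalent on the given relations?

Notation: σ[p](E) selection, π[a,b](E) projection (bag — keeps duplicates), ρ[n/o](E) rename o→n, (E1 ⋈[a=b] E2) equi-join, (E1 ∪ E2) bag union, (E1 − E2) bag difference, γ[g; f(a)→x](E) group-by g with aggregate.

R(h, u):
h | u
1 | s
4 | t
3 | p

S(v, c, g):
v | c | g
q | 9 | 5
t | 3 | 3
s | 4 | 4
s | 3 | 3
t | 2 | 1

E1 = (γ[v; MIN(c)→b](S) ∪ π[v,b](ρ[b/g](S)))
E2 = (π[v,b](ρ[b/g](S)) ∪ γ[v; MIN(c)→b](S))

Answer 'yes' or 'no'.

E1 stepwise |·|:
  S → 5
  γ[v; MIN(c)→b](S) → 3
  S → 5
  ρ[b/g](S) → 5
  π[v,b](ρ[b/g](S)) → 5
  (γ[v; MIN(c)→b](S) ∪ π[v,b](ρ[b/g](S))) → 8
E2 stepwise |·|:
  S → 5
  ρ[b/g](S) → 5
  π[v,b](ρ[b/g](S)) → 5
  S → 5
  γ[v; MIN(c)→b](S) → 3
  (π[v,b](ρ[b/g](S)) ∪ γ[v; MIN(c)→b](S)) → 8

E1 and E2 produce the same multiset:
v | b
q | 5
q | 9
s | 3
s | 3
s | 4
t | 1
t | 2
t | 3

yes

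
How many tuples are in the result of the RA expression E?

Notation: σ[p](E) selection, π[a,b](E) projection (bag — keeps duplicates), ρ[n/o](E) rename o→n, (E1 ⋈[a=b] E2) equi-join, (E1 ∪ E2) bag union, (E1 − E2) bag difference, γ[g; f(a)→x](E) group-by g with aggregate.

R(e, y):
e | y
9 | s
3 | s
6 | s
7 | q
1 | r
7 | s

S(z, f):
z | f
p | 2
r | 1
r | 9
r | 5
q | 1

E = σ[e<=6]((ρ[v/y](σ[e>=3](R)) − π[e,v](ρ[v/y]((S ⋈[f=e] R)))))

Row counts bottom-up:
  R → 6
  σ[e>=3](R) → 5
  ρ[v/y](σ[e>=3](R)) → 5
  S → 5
  R → 6
  (S ⋈[f=e] R) → 3
  ρ[v/y]((S ⋈[f=e] R)) → 3
  π[e,v](ρ[v/y]((S ⋈[f=e] R))) → 3
  (ρ[v/y](σ[e>=3](R)) − π[e,v](ρ[v/y]((S ⋈[f=e] R)))) → 4
  σ[e<=6]((ρ[v/y](σ[e>=3](R)) − π[e,v](ρ[v/y]((S ⋈[f=e] R))))) → 2

|E| = 2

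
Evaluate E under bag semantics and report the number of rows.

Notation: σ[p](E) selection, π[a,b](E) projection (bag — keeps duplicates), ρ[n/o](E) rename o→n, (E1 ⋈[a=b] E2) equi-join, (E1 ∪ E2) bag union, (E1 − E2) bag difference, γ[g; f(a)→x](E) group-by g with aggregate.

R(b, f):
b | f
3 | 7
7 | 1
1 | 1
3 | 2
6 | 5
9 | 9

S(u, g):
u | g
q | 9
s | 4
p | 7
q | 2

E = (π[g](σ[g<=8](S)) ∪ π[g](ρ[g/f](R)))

Per-node cardinality:
  S → 4
  σ[g<=8](S) → 3
  π[g](σ[g<=8](S)) → 3
  R → 6
  ρ[g/f](R) → 6
  π[g](ρ[g/f](R)) → 6
  (π[g](σ[g<=8](S)) ∪ π[g](ρ[g/f](R))) → 9

|E| = 9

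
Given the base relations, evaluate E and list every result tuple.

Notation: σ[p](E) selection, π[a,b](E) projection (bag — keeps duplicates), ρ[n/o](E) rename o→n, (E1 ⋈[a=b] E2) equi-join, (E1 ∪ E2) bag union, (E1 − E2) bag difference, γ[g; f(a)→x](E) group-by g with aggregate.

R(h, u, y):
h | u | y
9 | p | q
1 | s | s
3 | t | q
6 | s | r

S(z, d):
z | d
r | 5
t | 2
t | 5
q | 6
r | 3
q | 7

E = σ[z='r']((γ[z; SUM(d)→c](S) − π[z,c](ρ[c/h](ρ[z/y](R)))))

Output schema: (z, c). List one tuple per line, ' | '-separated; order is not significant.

Row counts bottom-up:
  S → 6
  γ[z; SUM(d)→c](S) → 3
  R → 4
  ρ[z/y](R) → 4
  ρ[c/h](ρ[z/y](R)) → 4
  π[z,c](ρ[c/h](ρ[z/y](R))) → 4
  (γ[z; SUM(d)→c](S) − π[z,c](ρ[c/h](ρ[z/y](R)))) → 3
  σ[z='r']((γ[z; SUM(d)→c](S) − π[z,c](ρ[c/h](ρ[z/y](R))))) → 1

== RESULT ==
z | c
r | 8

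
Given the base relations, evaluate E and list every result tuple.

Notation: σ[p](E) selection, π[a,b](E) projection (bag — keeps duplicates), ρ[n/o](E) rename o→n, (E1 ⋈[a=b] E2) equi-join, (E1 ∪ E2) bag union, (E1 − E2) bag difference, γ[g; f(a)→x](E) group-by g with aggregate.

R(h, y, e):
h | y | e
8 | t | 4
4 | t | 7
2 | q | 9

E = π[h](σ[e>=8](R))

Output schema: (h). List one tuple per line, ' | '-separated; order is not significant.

Per-node cardinality:
  R → 3
  σ[e>=8](R) → 1
  π[h](σ[e>=8](R)) → 1

== RESULT ==
h
2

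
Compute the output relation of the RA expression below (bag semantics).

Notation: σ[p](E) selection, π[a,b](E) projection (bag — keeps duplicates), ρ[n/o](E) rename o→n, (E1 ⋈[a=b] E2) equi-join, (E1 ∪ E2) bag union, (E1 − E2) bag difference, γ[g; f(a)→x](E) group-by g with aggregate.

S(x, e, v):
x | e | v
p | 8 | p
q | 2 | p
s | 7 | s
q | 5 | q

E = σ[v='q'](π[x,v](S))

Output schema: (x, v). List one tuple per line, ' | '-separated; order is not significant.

Stepwise |·|:
  S → 4
  π[x,v](S) → 4
  σ[v='q'](π[x,v](S)) → 1

== RESULT ==
x | v
q | q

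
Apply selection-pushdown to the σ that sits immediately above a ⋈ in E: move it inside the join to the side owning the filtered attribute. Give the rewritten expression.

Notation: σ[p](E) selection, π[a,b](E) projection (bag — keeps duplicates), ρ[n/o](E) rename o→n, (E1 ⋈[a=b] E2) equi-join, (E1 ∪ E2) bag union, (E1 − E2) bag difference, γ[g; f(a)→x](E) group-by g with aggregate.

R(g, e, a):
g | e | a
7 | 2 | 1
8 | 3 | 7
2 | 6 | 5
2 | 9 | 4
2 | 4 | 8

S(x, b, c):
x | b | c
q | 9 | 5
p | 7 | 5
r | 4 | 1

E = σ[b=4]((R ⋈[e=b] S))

σ filters on b, owned by the right side.
E' = (R ⋈[e=b] σ[b=4](S))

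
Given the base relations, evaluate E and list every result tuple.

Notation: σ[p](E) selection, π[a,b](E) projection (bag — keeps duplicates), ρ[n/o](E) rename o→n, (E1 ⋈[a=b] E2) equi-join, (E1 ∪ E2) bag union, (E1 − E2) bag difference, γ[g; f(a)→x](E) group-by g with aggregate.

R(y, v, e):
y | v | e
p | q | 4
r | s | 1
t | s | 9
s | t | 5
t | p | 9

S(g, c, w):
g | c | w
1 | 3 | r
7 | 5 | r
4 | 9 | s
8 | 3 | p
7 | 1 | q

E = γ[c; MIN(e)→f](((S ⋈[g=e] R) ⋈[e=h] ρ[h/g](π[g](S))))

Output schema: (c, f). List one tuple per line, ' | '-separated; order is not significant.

Subexpression sizes:
  S → 5
  R → 5
  (S ⋈[g=e] R) → 2
  S → 5
  π[g](S) → 5
  ρ[h/g](π[g](S)) → 5
  ((S ⋈[g=e] R) ⋈[e=h] ρ[h/g](π[g](S))) → 2
  γ[c; MIN(e)→f](((S ⋈[g=e] R) ⋈[e=h] ρ[h/g](π[g](S)))) → 2

== RESULT ==
c | f
3 | 1
9 | 4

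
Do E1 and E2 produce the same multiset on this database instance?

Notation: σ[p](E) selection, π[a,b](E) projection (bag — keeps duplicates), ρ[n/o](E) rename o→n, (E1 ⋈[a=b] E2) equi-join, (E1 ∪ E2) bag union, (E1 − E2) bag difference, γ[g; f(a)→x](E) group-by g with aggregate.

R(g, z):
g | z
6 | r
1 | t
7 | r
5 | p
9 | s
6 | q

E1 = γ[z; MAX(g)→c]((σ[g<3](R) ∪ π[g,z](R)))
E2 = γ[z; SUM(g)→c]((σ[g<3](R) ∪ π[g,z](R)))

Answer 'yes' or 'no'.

E1 subexpression sizes:
  R → 6
  σ[g<3](R) → 1
  R → 6
  π[g,z](R) → 6
  (σ[g<3](R) ∪ π[g,z](R)) → 7
  γ[z; MAX(g)→c]((σ[g<3](R) ∪ π[g,z](R))) → 5
E2 subexpression sizes:
  R → 6
  σ[g<3](R) → 1
  R → 6
  π[g,z](R) → 6
  (σ[g<3](R) ∪ π[g,z](R)) → 7
  γ[z; SUM(g)→c]((σ[g<3](R) ∪ π[g,z](R))) → 5

E1 result:
z | c
p | 5
q | 6
r | 7
s | 9
t | 1
E2 result:
z | c
p | 5
q | 6
r | 13
s | 9
t | 2
Witness: ('r', 7) appears 1× in E1 but 0× in E2.

no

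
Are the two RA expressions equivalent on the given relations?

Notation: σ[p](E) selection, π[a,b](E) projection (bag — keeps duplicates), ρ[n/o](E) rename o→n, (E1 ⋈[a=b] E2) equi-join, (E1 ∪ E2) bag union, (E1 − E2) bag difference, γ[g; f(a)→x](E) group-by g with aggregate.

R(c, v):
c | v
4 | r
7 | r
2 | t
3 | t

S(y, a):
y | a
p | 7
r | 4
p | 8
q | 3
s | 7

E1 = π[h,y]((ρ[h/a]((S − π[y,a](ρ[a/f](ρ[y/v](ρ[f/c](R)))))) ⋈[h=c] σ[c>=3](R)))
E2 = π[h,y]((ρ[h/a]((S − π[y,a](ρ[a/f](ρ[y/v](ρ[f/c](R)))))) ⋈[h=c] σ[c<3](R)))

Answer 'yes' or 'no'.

E1 stepwise |·|:
  S → 5
  R → 4
  ρ[f/c](R) → 4
  ρ[y/v](ρ[f/c](R)) → 4
  ρ[a/f](ρ[y/v](ρ[f/c](R))) → 4
  π[y,a](ρ[a/f](ρ[y/v](ρ[f/c](R)))) → 4
  (S − π[y,a](ρ[a/f](ρ[y/v](ρ[f/c](R))))) → 4
  ρ[h/a]((S − π[y,a](ρ[a/f](ρ[y/v](ρ[f/c](R)))))) → 4
  R → 4
  σ[c>=3](R) → 3
  (ρ[h/a]((S − π[y,a](ρ[a/f](ρ[y/v](ρ[f/c](R)))))) ⋈[h=c] σ[c>=3](R)) → 3
  π[h,y]((ρ[h/a]((S − π[y,a](ρ[a/f](ρ[y/v](ρ[f/c](R)))))) ⋈[h=c] σ[c>=3](R))) → 3
E2 stepwise |·|:
  S → 5
  R → 4
  ρ[f/c](R) → 4
  ρ[y/v](ρ[f/c](R)) → 4
  ρ[a/f](ρ[y/v](ρ[f/c](R))) → 4
  π[y,a](ρ[a/f](ρ[y/v](ρ[f/c](R)))) → 4
  (S − π[y,a](ρ[a/f](ρ[y/v](ρ[f/c](R))))) → 4
  ρ[h/a]((S − π[y,a](ρ[a/f](ρ[y/v](ρ[f/c](R)))))) → 4
  R → 4
  σ[c<3](R) → 1
  (ρ[h/a]((S − π[y,a](ρ[a/f](ρ[y/v](ρ[f/c](R)))))) ⋈[h=c] σ[c<3](R)) → 0
  π[h,y]((ρ[h/a]((S − π[y,a](ρ[a/f](ρ[y/v](ρ[f/c](R)))))) ⋈[h=c] σ[c<3](R))) → 0

E1 result:
h | y
3 | q
7 | p
7 | s
E2 result:
h | y
(0 rows)
Witness: (7, 's') appears 1× in E1 but 0× in E2.

no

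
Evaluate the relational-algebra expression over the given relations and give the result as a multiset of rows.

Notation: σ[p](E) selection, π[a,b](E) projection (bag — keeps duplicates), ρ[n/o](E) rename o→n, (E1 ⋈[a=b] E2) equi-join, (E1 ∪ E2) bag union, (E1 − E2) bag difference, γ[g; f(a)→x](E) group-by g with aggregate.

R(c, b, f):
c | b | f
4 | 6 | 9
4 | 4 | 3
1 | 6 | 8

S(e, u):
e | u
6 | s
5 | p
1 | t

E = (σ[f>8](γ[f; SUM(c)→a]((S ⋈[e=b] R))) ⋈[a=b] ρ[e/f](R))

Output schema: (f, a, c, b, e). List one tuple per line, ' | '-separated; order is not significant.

Per-node cardinality:
  S → 3
  R → 3
  (S ⋈[e=b] R) → 2
  γ[f; SUM(c)→a]((S ⋈[e=b] R)) → 2
  σ[f>8](γ[f; SUM(c)→a]((S ⋈[e=b] R))) → 1
  R → 3
  ρ[e/f](R) → 3
  (σ[f>8](γ[f; SUM(c)→a]((S ⋈[e=b] R))) ⋈[a=b] ρ[e/f](R)) → 1

== RESULT ==
f | a | c | b | e
9 | 4 | 4 | 4 | 3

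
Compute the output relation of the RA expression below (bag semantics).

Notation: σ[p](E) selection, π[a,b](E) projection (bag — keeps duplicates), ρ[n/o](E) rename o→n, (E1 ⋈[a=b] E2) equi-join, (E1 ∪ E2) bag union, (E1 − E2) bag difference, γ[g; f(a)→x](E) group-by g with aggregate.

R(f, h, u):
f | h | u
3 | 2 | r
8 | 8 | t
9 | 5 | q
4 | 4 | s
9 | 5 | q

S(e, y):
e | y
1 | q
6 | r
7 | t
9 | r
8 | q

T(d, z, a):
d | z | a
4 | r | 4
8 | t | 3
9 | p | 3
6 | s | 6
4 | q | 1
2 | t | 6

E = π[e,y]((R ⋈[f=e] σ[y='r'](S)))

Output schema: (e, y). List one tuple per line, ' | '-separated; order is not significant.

Row counts bottom-up:
  R → 5
  S → 5
  σ[y='r'](S) → 2
  (R ⋈[f=e] σ[y='r'](S)) → 2
  π[e,y]((R ⋈[f=e] σ[y='r'](S))) → 2

== RESULT ==
e | y
9 | r
9 | r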